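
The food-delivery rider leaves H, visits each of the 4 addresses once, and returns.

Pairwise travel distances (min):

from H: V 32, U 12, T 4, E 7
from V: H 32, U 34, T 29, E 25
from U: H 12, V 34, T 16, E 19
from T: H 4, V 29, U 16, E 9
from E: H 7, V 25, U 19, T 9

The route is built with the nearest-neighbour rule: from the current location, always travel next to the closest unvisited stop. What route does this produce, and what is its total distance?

At H the remaining stops are T 4, E 7, U 12, V 32; go to T.
At T the remaining stops are E 9, U 16, V 29; go to E.
At E the remaining stops are U 19, V 25; go to U.
At U the remaining stops are V 34; go to V.
Return V→H: 32.
Total = 4 + 9 + 19 + 34 + 32 = 98.

Total distance 98 min via the nearest-neighbour route H → T → E → U → V → H.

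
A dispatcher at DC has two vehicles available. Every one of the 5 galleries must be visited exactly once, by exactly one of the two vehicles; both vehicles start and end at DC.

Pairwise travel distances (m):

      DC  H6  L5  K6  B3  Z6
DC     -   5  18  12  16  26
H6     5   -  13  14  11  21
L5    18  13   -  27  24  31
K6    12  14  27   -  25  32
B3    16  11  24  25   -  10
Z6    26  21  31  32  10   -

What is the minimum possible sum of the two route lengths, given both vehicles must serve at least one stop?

Try each way of splitting the stops between the two vehicles (each non-empty) and, for each split, find the best tour for each vehicle:
  {H6} + {L5, K6, B3, Z6}: 10 + 96 = 106
  {L5} + {H6, K6, B3, Z6}: 36 + 70 = 106
  {H6, L5} + {K6, B3, Z6}: 36 + 70 = 106
  {K6} + {H6, L5, B3, Z6}: 24 + 75 = 99
  {H6, K6} + {L5, B3, Z6}: 31 + 75 = 106
  {L5, K6} + {H6, B3, Z6}: 57 + 52 = 109
  … (15 splits in total)
Best: vehicle 1 DC → K6 → DC = 24; vehicle 2 DC → H6 → L5 → Z6 → B3 → DC = 75; combined 99.

99 m — the smallest possible combined total.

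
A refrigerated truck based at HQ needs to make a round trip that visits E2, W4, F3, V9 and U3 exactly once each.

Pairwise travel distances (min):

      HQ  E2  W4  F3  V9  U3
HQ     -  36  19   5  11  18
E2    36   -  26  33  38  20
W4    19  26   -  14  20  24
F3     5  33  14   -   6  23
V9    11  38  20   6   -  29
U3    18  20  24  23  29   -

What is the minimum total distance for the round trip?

Minimum total distance: 95 min.

There are 60 distinct closed tours to check (reversals are equivalent).
HQ - E2 - W4 - F3 - V9 - U3 - HQ: 36+26+14+6+29+18 = 129
HQ - E2 - W4 - F3 - U3 - V9 - HQ: 36+26+14+23+29+11 = 139
HQ - E2 - W4 - V9 - F3 - U3 - HQ: 36+26+20+6+23+18 = 129
HQ - E2 - W4 - V9 - U3 - F3 - HQ: 36+26+20+29+23+5 = 139
HQ - E2 - W4 - U3 - F3 - V9 - HQ: 36+26+24+23+6+11 = 126
HQ - E2 - W4 - U3 - V9 - F3 - HQ: 36+26+24+29+6+5 = 126
HQ - E2 - F3 - W4 - V9 - U3 - HQ: 36+33+14+20+29+18 = 150
HQ - E2 - F3 - W4 - U3 - V9 - HQ: 36+33+14+24+29+11 = 147
HQ - E2 - F3 - V9 - W4 - U3 - HQ: 36+33+6+20+24+18 = 137
HQ - E2 - F3 - V9 - U3 - W4 - HQ: 36+33+6+29+24+19 = 147
HQ - E2 - F3 - U3 - W4 - V9 - HQ: 36+33+23+24+20+11 = 147
HQ - E2 - F3 - U3 - V9 - W4 - HQ: 36+33+23+29+20+19 = 160
HQ - E2 - V9 - W4 - F3 - U3 - HQ: 36+38+20+14+23+18 = 149
HQ - E2 - V9 - W4 - U3 - F3 - HQ: 36+38+20+24+23+5 = 146
… (46 more)
HQ - F3 - V9 - W4 - E2 - U3 - HQ: 5+6+20+26+20+18 = 95  ← best
The minimum is 95.
One optimal route: HQ → F3 → V9 → W4 → E2 → U3 → HQ (or its reverse).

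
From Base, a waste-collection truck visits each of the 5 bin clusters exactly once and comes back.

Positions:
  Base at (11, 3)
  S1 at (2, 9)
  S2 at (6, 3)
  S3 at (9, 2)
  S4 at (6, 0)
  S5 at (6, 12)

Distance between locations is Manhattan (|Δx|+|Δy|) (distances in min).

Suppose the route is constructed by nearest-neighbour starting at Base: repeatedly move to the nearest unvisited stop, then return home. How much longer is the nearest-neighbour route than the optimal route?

The nearest-neighbour route is 2 min longer than optimal.

From Base: S3=3, S2=5, S4=8, S5=14, S1=15 → choose S3 (3).
From S3: S2=4, S4=5, S5=13, S1=14 → choose S2 (4).
From S2: S4=3, S5=9, S1=10 → choose S4 (3).
From S4: S5=12, S1=13 → choose S5 (12).
From S5: S1=7 → choose S1 (7).
NN route Base → S3 → S2 → S4 → S5 → S1 → Base costs 44.
Optimal: Base → S1 → S5 → S2 → S4 → S3 → Base costs 42 (by enumerating all 60 distinct tours).
Excess = 44 − 42 = 2.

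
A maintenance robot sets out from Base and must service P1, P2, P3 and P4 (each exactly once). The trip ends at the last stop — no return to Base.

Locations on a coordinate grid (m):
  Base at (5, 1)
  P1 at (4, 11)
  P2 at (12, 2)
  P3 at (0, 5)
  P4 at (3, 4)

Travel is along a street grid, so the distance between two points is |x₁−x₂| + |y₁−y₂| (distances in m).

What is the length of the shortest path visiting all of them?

There are 4! = 24 possible orderings.
Base → P1 → P2 → P3 → P4: 11+17+15+4 = 47
Base → P1 → P2 → P4 → P3: 11+17+11+4 = 43
Base → P1 → P3 → P2 → P4: 11+10+15+11 = 47
Base → P1 → P3 → P4 → P2: 11+10+4+11 = 36
Base → P1 → P4 → P2 → P3: 11+8+11+15 = 45
Base → P1 → P4 → P3 → P2: 11+8+4+15 = 38
Base → P2 → P1 → P3 → P4: 8+17+10+4 = 39
Base → P2 → P1 → P4 → P3: 8+17+8+4 = 37
Base → P2 → P3 → P1 → P4: 8+15+10+8 = 41
Base → P2 → P3 → P4 → P1: 8+15+4+8 = 35
Base → P2 → P4 → P1 → P3: 8+11+8+10 = 37
Base → P2 → P4 → P3 → P1: 8+11+4+10 = 33
Base → P3 → P1 → P2 → P4: 9+10+17+11 = 47
Base → P3 → P1 → P4 → P2: 9+10+8+11 = 38
… (10 more)
The minimum is 33.
One shortest path: Base → P2 → P4 → P3 → P1.

Minimum one-way distance = 33 m.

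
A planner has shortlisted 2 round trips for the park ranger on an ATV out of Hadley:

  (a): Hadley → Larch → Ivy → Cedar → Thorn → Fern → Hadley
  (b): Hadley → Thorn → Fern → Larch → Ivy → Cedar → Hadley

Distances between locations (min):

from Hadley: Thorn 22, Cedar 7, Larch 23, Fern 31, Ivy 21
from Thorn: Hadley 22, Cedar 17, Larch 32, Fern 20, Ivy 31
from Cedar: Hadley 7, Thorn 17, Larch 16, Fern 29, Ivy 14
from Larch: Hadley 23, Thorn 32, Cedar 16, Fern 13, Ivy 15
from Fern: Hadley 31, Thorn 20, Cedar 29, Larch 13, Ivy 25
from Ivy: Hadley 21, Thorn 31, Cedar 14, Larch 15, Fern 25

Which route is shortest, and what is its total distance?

91 min — (b) is the shortest.

(a): 23 + 15 + 14 + 17 + 20 + 31 = 120
(b): 22 + 20 + 13 + 15 + 14 + 7 = 91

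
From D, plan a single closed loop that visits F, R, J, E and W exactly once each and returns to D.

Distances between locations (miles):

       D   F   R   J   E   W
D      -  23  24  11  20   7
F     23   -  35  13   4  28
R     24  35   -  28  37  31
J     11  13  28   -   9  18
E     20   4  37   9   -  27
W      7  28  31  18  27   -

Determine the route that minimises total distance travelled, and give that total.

97 miles — the shortest possible round trip.

D → F → R → J → E → W → D: 23+35+28+9+27+7 = 129
D → F → R → J → W → E → D: 23+35+28+18+27+20 = 151
D → F → R → E → J → W → D: 23+35+37+9+18+7 = 129
D → F → R → E → W → J → D: 23+35+37+27+18+11 = 151
D → F → R → W → J → E → D: 23+35+31+18+9+20 = 136
D → F → R → W → E → J → D: 23+35+31+27+9+11 = 136
D → F → J → R → E → W → D: 23+13+28+37+27+7 = 135
D → F → J → R → W → E → D: 23+13+28+31+27+20 = 142
D → F → J → E → R → W → D: 23+13+9+37+31+7 = 120
D → F → J → E → W → R → D: 23+13+9+27+31+24 = 127
D → F → J → W → R → E → D: 23+13+18+31+37+20 = 142
D → F → J → W → E → R → D: 23+13+18+27+37+24 = 142
D → F → E → R → J → W → D: 23+4+37+28+18+7 = 117
D → F → E → R → W → J → D: 23+4+37+31+18+11 = 124
… (46 more)
D → R → F → E → J → W → D: 24+35+4+9+18+7 = 97  ← best
The minimum is 97.
One optimal route: D → R → F → E → J → W → D (or its reverse).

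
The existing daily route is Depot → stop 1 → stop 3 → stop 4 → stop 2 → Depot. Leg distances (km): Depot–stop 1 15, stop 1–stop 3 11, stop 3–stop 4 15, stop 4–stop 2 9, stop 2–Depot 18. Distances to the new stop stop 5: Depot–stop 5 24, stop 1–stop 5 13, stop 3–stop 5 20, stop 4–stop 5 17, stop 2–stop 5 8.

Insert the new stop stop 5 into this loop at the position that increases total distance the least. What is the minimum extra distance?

Adding 14 km by placing stop 5 on the stop 2–Depot leg.

Insertion cost between consecutive stops i–j is d(i,stop 5) + d(stop 5,j) − d(i,j):
  between Depot and stop 1: 24 + 13 − 15 = 22
  between stop 1 and stop 3: 13 + 20 − 11 = 22
  between stop 3 and stop 4: 20 + 17 − 15 = 22
  between stop 4 and stop 2: 17 + 8 − 9 = 16
  between stop 2 and Depot: 8 + 24 − 18 = 14
Cheapest insertion is between stop 2 and Depot, adding 14.
New total = 68 + 14 = 82.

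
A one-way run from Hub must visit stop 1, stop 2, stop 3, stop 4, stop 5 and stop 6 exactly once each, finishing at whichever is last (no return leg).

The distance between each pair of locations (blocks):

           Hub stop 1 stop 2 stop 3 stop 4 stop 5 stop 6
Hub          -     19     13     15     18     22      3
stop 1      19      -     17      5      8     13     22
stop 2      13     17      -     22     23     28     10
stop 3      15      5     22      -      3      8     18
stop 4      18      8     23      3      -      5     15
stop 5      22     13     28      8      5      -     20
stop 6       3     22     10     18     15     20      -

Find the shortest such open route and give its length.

There are 6! = 720 possible orderings.
Hub → stop 1 → stop 2 → stop 3 → stop 4 → stop 5 → stop 6: 19+17+22+3+5+20 = 86
Hub → stop 1 → stop 2 → stop 3 → stop 4 → stop 6 → stop 5: 19+17+22+3+15+20 = 96
Hub → stop 1 → stop 2 → stop 3 → stop 5 → stop 4 → stop 6: 19+17+22+8+5+15 = 86
Hub → stop 1 → stop 2 → stop 3 → stop 5 → stop 6 → stop 4: 19+17+22+8+20+15 = 101
Hub → stop 1 → stop 2 → stop 3 → stop 6 → stop 4 → stop 5: 19+17+22+18+15+5 = 96
Hub → stop 1 → stop 2 → stop 3 → stop 6 → stop 5 → stop 4: 19+17+22+18+20+5 = 101
Hub → stop 1 → stop 2 → stop 4 → stop 3 → stop 5 → stop 6: 19+17+23+3+8+20 = 90
Hub → stop 1 → stop 2 → stop 4 → stop 3 → stop 6 → stop 5: 19+17+23+3+18+20 = 100
… (712 more)
Hub → stop 6 → stop 2 → stop 1 → stop 3 → stop 4 → stop 5: 3+10+17+5+3+5 = 43  ← best
The minimum is 43.
One shortest path: Hub → stop 6 → stop 2 → stop 1 → stop 3 → stop 4 → stop 5.

Shortest open route: 43 blocks.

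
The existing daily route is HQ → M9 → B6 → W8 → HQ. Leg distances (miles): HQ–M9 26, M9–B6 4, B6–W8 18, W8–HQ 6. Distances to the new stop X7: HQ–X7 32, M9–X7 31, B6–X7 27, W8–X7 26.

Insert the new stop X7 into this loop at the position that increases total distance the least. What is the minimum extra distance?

Insertion cost between consecutive stops i–j is d(i,X7) + d(X7,j) − d(i,j):
  between HQ and M9: 32 + 31 − 26 = 37
  between M9 and B6: 31 + 27 − 4 = 54
  between B6 and W8: 27 + 26 − 18 = 35
  between W8 and HQ: 26 + 32 − 6 = 52
Cheapest insertion is between B6 and W8, adding 35.
New total = 54 + 35 = 89.

Minimum extra distance: 35 miles, inserting X7 between B6 and W8.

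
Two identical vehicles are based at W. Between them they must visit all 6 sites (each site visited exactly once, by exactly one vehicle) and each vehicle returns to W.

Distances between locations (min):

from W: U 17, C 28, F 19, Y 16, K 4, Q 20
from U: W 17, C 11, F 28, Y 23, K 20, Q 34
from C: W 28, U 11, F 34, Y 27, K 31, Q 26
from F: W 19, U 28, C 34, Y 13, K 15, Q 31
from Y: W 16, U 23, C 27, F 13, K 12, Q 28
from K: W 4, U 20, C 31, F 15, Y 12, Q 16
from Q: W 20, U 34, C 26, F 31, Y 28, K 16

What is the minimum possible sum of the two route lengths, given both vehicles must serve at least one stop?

120 min — the smallest possible combined total.

There are 2^5 − 1 = 31 ways to divide the 6 stops into two non-empty groups. For each, the best each vehicle can do is its own shortest tour through its group:
  {U} + {C, F, Y, K, Q}: 34 + 105 = 139
  {C} + {U, F, Y, K, Q}: 56 + 104 = 160
  {U, C} + {F, Y, K, Q}: 56 + 80 = 136
  {F} + {U, C, Y, K, Q}: 38 + 96 = 134
  {U, F} + {C, Y, K, Q}: 64 + 89 = 153
  {C, F} + {U, Y, K, Q}: 81 + 88 = 169
  … (31 splits in total)
  {K} + {U, C, F, Y, Q}: 8 + 112 = 120  ← best
Best: vehicle 1 W → K → W = 8; vehicle 2 W → F → Y → U → C → Q → W = 112; combined 120.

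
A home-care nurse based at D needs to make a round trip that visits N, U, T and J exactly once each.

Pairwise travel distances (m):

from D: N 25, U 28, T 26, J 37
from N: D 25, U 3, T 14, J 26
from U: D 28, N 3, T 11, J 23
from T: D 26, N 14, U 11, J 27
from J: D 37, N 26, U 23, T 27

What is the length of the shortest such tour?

D-N-U-T-J-D: 25+3+11+27+37 = 103
D-N-U-J-T-D: 25+3+23+27+26 = 104
D-N-T-U-J-D: 25+14+11+23+37 = 110
D-N-T-J-U-D: 25+14+27+23+28 = 117
D-N-J-U-T-D: 25+26+23+11+26 = 111
D-N-J-T-U-D: 25+26+27+11+28 = 117
D-U-N-T-J-D: 28+3+14+27+37 = 109
D-U-N-J-T-D: 28+3+26+27+26 = 110
D-U-T-N-J-D: 28+11+14+26+37 = 116
D-U-J-N-T-D: 28+23+26+14+26 = 117
D-T-N-U-J-D: 26+14+3+23+37 = 103
D-T-U-N-J-D: 26+11+3+26+37 = 103
The minimum is 103.
One optimal route: D → N → U → T → J → D (or its reverse).

Minimum total distance: 103 m.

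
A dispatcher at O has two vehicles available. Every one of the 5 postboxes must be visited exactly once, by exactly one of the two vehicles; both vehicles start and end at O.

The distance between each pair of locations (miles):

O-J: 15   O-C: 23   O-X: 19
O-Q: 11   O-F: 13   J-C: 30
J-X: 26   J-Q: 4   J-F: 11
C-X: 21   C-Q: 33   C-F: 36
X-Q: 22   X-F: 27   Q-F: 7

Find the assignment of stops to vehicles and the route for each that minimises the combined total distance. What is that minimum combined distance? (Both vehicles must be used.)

Minimum combined distance: 102 miles.

Try each way of splitting the stops between the two vehicles (each non-empty) and, for each split, find the best tour for each vehicle:
  {J} + {C, X, Q, F}: 30 + 86 = 116
  {C} + {J, X, Q, F}: 46 + 69 = 115
  {J, C} + {X, Q, F}: 68 + 61 = 129
  {X} + {J, C, Q, F}: 38 + 77 = 115
  {J, X} + {C, Q, F}: 60 + 76 = 136
  {C, X} + {J, Q, F}: 63 + 39 = 102
  … (15 splits in total)
Best: vehicle 1 O → C → X → O = 63; vehicle 2 O → J → Q → F → O = 39; combined 102.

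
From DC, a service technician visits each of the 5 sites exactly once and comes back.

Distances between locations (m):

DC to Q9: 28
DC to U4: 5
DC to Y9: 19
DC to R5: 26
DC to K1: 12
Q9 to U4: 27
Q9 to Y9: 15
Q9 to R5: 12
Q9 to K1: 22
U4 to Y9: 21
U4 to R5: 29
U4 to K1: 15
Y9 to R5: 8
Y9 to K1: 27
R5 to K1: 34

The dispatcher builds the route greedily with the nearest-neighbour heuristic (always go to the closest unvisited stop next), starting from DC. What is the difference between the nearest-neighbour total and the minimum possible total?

Excess over optimum: 1 m.

DC: U4=5, K1=12, Y9=19, R5=26, Q9=28 ⇒ U4
U4: K1=15, Y9=21, Q9=27, R5=29 ⇒ K1
K1: Q9=22, Y9=27, R5=34 ⇒ Q9
Q9: R5=12, Y9=15 ⇒ R5
R5: Y9=8 ⇒ Y9
NN route DC → U4 → K1 → Q9 → R5 → Y9 → DC costs 81.
Optimal: DC → U4 → Y9 → R5 → Q9 → K1 → DC costs 80 (by enumerating all 60 distinct tours).
Excess = 81 − 80 = 1.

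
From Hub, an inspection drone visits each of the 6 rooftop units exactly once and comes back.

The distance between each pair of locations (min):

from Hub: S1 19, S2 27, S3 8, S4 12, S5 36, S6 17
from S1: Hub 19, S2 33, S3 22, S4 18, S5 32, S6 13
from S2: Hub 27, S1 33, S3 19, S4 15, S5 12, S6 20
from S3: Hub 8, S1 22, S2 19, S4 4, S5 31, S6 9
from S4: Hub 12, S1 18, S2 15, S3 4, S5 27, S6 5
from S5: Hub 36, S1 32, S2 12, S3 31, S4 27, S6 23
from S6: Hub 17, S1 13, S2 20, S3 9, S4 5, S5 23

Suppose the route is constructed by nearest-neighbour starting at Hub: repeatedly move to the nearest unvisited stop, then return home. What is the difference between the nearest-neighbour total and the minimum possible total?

Hub: S3=8, S4=12, S6=17, S1=19, S2=27, S5=36 ⇒ S3
S3: S4=4, S6=9, S2=19, S1=22, S5=31 ⇒ S4
S4: S6=5, S2=15, S1=18, S5=27 ⇒ S6
S6: S1=13, S2=20, S5=23 ⇒ S1
S1: S5=32, S2=33 ⇒ S5
S5: S2=12 ⇒ S2
NN route Hub → S3 → S4 → S6 → S1 → S5 → S2 → Hub costs 101.
Optimal: Hub → S1 → S6 → S5 → S2 → S4 → S3 → Hub costs 94 (by enumerating all 360 distinct tours).
Excess = 101 − 94 = 7.

Excess over optimum: 7 min.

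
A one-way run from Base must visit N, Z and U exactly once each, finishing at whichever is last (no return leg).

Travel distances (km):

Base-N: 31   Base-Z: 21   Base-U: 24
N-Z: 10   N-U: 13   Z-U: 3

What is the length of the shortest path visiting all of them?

Shortest open route: 37 km.

There are 3! = 6 possible orderings.
Base - N - Z - U: 31+10+3 = 44
Base - N - U - Z: 31+13+3 = 47
Base - Z - N - U: 21+10+13 = 44
Base - Z - U - N: 21+3+13 = 37
Base - U - N - Z: 24+13+10 = 47
Base - U - Z - N: 24+3+10 = 37
The minimum is 37.
One shortest path: Base → Z → U → N.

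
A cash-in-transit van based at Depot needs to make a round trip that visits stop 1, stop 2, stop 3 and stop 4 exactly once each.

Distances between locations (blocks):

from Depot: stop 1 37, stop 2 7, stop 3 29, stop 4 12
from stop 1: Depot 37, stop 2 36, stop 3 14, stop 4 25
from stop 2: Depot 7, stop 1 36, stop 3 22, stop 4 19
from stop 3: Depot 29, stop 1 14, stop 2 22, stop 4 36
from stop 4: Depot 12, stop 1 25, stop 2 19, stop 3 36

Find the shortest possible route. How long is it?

Depot - stop 1 - stop 2 - stop 3 - stop 4 - Depot: 37+36+22+36+12 = 143
Depot - stop 1 - stop 2 - stop 4 - stop 3 - Depot: 37+36+19+36+29 = 157
Depot - stop 1 - stop 3 - stop 2 - stop 4 - Depot: 37+14+22+19+12 = 104
Depot - stop 1 - stop 3 - stop 4 - stop 2 - Depot: 37+14+36+19+7 = 113
Depot - stop 1 - stop 4 - stop 2 - stop 3 - Depot: 37+25+19+22+29 = 132
Depot - stop 1 - stop 4 - stop 3 - stop 2 - Depot: 37+25+36+22+7 = 127
Depot - stop 2 - stop 1 - stop 3 - stop 4 - Depot: 7+36+14+36+12 = 105
Depot - stop 2 - stop 1 - stop 4 - stop 3 - Depot: 7+36+25+36+29 = 133
Depot - stop 2 - stop 3 - stop 1 - stop 4 - Depot: 7+22+14+25+12 = 80
Depot - stop 2 - stop 4 - stop 1 - stop 3 - Depot: 7+19+25+14+29 = 94
Depot - stop 3 - stop 1 - stop 2 - stop 4 - Depot: 29+14+36+19+12 = 110
Depot - stop 3 - stop 2 - stop 1 - stop 4 - Depot: 29+22+36+25+12 = 124
The minimum is 80.
One optimal route: Depot → stop 2 → stop 3 → stop 1 → stop 4 → Depot (or its reverse).

Minimum total distance: 80 blocks.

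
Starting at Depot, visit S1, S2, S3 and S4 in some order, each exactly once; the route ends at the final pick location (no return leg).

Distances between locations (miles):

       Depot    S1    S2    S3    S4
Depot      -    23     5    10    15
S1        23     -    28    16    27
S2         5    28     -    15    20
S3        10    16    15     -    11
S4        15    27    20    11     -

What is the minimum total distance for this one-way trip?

There are 4! = 24 possible orderings.
Depot→S1→S2→S3→S4: 23+28+15+11 = 77
Depot→S1→S2→S4→S3: 23+28+20+11 = 82
Depot→S1→S3→S2→S4: 23+16+15+20 = 74
Depot→S1→S3→S4→S2: 23+16+11+20 = 70
Depot→S1→S4→S2→S3: 23+27+20+15 = 85
Depot→S1→S4→S3→S2: 23+27+11+15 = 76
Depot→S2→S1→S3→S4: 5+28+16+11 = 60
Depot→S2→S1→S4→S3: 5+28+27+11 = 71
Depot→S2→S3→S1→S4: 5+15+16+27 = 63
Depot→S2→S3→S4→S1: 5+15+11+27 = 58
Depot→S2→S4→S1→S3: 5+20+27+16 = 68
Depot→S2→S4→S3→S1: 5+20+11+16 = 52
Depot→S3→S1→S2→S4: 10+16+28+20 = 74
Depot→S3→S1→S4→S2: 10+16+27+20 = 73
… (10 more)
The minimum is 52.
One shortest path: Depot → S2 → S4 → S3 → S1.

Minimum one-way distance = 52 miles.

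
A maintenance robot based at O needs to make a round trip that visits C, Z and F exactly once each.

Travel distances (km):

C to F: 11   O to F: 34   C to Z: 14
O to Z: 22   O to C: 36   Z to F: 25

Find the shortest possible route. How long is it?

Minimum total distance: 81 km.

O → C → Z → F → O: 36+14+25+34 = 109
O → C → F → Z → O: 36+11+25+22 = 94
O → Z → C → F → O: 22+14+11+34 = 81
The minimum is 81.
One optimal route: O → Z → C → F → O (or its reverse).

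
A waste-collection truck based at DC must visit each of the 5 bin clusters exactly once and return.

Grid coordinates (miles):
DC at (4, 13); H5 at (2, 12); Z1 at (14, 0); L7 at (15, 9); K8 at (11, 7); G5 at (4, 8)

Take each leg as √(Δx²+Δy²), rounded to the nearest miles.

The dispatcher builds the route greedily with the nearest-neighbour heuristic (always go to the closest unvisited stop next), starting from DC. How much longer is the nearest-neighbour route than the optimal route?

1 miles longer than the optimal tour.

From DC: H5=2, G5=5, K8=9, L7=12, Z1=16 → choose H5 (2).
From H5: G5=4, K8=10, L7=13, Z1=17 → choose G5 (4).
From G5: K8=7, L7=11, Z1=13 → choose K8 (7).
From K8: L7=4, Z1=8 → choose L7 (4).
From L7: Z1=9 → choose Z1 (9).
NN route DC → H5 → G5 → K8 → L7 → Z1 → DC costs 42.
Optimal: DC → H5 → G5 → Z1 → L7 → K8 → DC costs 41 (by enumerating all 60 distinct tours).
Excess = 42 − 41 = 1.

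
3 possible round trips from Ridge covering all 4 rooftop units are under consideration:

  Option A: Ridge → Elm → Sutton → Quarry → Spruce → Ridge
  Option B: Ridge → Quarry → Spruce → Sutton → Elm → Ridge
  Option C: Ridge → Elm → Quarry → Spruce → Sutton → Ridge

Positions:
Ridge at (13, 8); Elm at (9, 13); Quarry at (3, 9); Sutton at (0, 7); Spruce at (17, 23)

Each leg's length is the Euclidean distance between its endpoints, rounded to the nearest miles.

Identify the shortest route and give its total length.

Option A: 6 + 11 + 4 + 20 + 16 = 57
Option B: 10 + 20 + 23 + 11 + 6 = 70
Option C: 6 + 7 + 20 + 23 + 13 = 69

Shortest is Option A, total 57 miles.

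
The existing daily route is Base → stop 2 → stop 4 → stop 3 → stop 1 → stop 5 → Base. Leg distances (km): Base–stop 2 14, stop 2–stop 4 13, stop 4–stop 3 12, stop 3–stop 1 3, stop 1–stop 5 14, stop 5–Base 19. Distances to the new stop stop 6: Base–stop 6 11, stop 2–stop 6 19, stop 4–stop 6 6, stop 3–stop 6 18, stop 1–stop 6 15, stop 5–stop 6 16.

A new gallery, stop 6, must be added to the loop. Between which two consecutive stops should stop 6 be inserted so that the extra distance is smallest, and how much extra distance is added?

Insertion cost between consecutive stops i–j is d(i,stop 6) + d(stop 6,j) − d(i,j):
  between Base and stop 2: 11 + 19 − 14 = 16
  between stop 2 and stop 4: 19 + 6 − 13 = 12
  between stop 4 and stop 3: 6 + 18 − 12 = 12
  between stop 3 and stop 1: 18 + 15 − 3 = 30
  between stop 1 and stop 5: 15 + 16 − 14 = 17
  between stop 5 and Base: 16 + 11 − 19 = 8
Cheapest insertion is between stop 5 and Base, adding 8.
New total = 75 + 8 = 83.

Adding 8 km by placing stop 6 on the stop 5–Base leg.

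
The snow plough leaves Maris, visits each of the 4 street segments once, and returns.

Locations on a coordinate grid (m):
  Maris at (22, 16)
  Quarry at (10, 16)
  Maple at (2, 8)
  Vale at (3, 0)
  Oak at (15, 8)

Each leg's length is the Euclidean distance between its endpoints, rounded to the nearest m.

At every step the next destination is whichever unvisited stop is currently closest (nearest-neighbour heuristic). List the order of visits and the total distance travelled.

Total distance 64 m via the nearest-neighbour route Maris → Oak → Quarry → Maple → Vale → Maris.

From Maris: distances to unvisited — Oak=11, Quarry=12, Maple=22, Vale=25. Nearest is Oak (11).
From Oak: distances to unvisited — Quarry=9, Maple=13, Vale=14. Nearest is Quarry (9).
From Quarry: distances to unvisited — Maple=11, Vale=17. Nearest is Maple (11).
From Maple: distances to unvisited — Vale=8. Nearest is Vale (8).
Return Vale→Maris: 25.
Total = 11 + 9 + 11 + 8 + 25 = 64.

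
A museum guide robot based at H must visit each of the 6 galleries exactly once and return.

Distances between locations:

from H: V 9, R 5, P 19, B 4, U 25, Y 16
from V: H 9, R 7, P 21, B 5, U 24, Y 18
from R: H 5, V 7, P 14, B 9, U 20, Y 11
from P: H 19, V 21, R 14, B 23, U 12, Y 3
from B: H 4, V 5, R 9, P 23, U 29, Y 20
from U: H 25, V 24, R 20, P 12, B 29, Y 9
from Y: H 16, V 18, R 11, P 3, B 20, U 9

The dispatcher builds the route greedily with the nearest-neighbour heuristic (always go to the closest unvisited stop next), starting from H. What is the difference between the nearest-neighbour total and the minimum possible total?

H: B=4, R=5, V=9, Y=16, P=19, U=25 ⇒ B
B: V=5, R=9, Y=20, P=23, U=29 ⇒ V
V: R=7, Y=18, P=21, U=24 ⇒ R
R: Y=11, P=14, U=20 ⇒ Y
Y: P=3, U=9 ⇒ P
P: U=12 ⇒ U
NN route H → B → V → R → Y → P → U → H costs 67.
Optimal: H → R → P → Y → U → V → B → H costs 64 (by enumerating all 360 distinct tours).
Excess = 67 − 64 = 3.

The nearest-neighbour route is 3 longer than optimal.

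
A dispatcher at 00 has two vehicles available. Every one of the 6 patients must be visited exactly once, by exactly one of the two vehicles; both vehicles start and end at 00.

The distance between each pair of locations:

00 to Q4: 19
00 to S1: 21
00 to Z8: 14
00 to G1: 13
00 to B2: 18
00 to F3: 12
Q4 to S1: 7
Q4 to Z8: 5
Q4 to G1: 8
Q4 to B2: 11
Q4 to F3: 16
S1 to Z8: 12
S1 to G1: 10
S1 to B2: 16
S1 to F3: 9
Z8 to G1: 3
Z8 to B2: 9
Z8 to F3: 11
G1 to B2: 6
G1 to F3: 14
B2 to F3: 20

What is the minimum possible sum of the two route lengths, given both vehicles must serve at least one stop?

Check every non-empty split of the stops between the two vehicles; for each half take its own optimal tour:
  {Q4} + {S1, Z8, G1, B2, F3}: 38 + 60 = 98
  {S1} + {Q4, Z8, G1, B2, F3}: 42 + 58 = 100
  {Q4, S1} + {Z8, G1, B2, F3}: 47 + 50 = 97
  {Z8} + {Q4, S1, G1, B2, F3}: 28 + 58 = 86
  {Q4, Z8} + {S1, G1, B2, F3}: 38 + 55 = 93
  {S1, Z8} + {Q4, G1, B2, F3}: 47 + 58 = 105
  … (31 splits in total)
  {G1, B2} + {Q4, S1, Z8, F3}: 37 + 47 = 84  ← best
Best: vehicle 1 00 → G1 → B2 → 00 = 37; vehicle 2 00 → Z8 → Q4 → S1 → F3 → 00 = 47; combined 84.

Minimum combined distance: 84.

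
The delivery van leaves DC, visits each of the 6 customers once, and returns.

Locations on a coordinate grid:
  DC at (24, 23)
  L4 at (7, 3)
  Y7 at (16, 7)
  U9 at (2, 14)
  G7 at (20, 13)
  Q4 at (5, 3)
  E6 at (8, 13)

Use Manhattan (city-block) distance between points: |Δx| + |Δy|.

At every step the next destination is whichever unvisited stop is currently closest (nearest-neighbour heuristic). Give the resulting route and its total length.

Total distance 90 via the nearest-neighbour route DC → G7 → Y7 → L4 → Q4 → E6 → U9 → DC.

At DC the remaining stops are G7 14, Y7 24, E6 26, U9 31, L4 37, Q4 39; go to G7.
At G7 the remaining stops are Y7 10, E6 12, U9 19, L4 23, Q4 25; go to Y7.
At Y7 the remaining stops are L4 13, E6 14, Q4 15, U9 21; go to L4.
At L4 the remaining stops are Q4 2, E6 11, U9 16; go to Q4.
At Q4 the remaining stops are E6 13, U9 14; go to E6.
At E6 the remaining stops are U9 7; go to U9.
Return U9→DC: 31.
Total = 14 + 10 + 13 + 2 + 13 + 7 + 31 = 90.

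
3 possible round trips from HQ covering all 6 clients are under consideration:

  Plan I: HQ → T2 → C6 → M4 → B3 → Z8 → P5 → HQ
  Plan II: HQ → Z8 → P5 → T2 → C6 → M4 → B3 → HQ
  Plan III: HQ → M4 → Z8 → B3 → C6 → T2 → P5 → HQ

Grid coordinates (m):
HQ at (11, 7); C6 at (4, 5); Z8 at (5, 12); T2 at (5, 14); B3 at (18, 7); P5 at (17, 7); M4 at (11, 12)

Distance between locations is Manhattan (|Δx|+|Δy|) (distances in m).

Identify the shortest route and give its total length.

Plan I: 13 + 10 + 14 + 12 + 18 + 17 + 6 = 90
Plan II: 11 + 17 + 19 + 10 + 14 + 12 + 7 = 90
Plan III: 5 + 6 + 18 + 16 + 10 + 19 + 6 = 80

80 m — Plan III is the shortest.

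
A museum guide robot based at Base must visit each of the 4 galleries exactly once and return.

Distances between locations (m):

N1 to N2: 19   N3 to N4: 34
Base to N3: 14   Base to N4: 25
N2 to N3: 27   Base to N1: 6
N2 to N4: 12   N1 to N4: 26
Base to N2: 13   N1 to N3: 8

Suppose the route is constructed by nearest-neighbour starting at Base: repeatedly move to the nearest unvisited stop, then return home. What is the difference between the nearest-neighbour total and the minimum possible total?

Excess over optimum: 5 m.

From Base: N1=6, N2=13, N3=14, N4=25 → choose N1 (6).
From N1: N3=8, N2=19, N4=26 → choose N3 (8).
From N3: N2=27, N4=34 → choose N2 (27).
From N2: N4=12 → choose N4 (12).
NN route Base → N1 → N3 → N2 → N4 → Base costs 78.
Optimal: Base → N1 → N3 → N4 → N2 → Base costs 73 (by enumerating all 12 distinct tours).
Excess = 78 − 73 = 5.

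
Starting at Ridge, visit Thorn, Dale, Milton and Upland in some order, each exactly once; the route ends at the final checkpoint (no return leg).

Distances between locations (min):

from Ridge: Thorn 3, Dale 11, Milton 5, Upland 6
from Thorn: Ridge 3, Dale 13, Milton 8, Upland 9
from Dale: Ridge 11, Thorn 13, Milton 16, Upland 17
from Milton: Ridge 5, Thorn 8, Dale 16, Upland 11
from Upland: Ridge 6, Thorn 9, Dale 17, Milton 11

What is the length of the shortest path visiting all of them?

Shortest open route: 38 min.

There are 4! = 24 possible orderings.
Ridge→Thorn→Dale→Milton→Upland: 3+13+16+11 = 43
Ridge→Thorn→Dale→Upland→Milton: 3+13+17+11 = 44
Ridge→Thorn→Milton→Dale→Upland: 3+8+16+17 = 44
Ridge→Thorn→Milton→Upland→Dale: 3+8+11+17 = 39
Ridge→Thorn→Upland→Dale→Milton: 3+9+17+16 = 45
Ridge→Thorn→Upland→Milton→Dale: 3+9+11+16 = 39
Ridge→Dale→Thorn→Milton→Upland: 11+13+8+11 = 43
Ridge→Dale→Thorn→Upland→Milton: 11+13+9+11 = 44
Ridge→Dale→Milton→Thorn→Upland: 11+16+8+9 = 44
Ridge→Dale→Milton→Upland→Thorn: 11+16+11+9 = 47
Ridge→Dale→Upland→Thorn→Milton: 11+17+9+8 = 45
Ridge→Dale→Upland→Milton→Thorn: 11+17+11+8 = 47
Ridge→Milton→Thorn→Dale→Upland: 5+8+13+17 = 43
Ridge→Milton→Thorn→Upland→Dale: 5+8+9+17 = 39
… (10 more)
Ridge→Milton→Upland→Thorn→Dale: 5+11+9+13 = 38  ← best
The minimum is 38.
One shortest path: Ridge → Milton → Upland → Thorn → Dale.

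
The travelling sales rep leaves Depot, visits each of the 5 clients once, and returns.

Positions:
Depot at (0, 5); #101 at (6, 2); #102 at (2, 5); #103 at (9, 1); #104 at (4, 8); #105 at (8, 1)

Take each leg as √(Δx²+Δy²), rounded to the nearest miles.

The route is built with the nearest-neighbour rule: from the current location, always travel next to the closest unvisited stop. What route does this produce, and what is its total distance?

25 miles along Depot → #102 → #104 → #101 → #105 → #103 → Depot.

From Depot: distances to unvisited — #102=2, #104=5, #101=7, #105=9, #103=10. Nearest is #102 (2).
From #102: distances to unvisited — #104=4, #101=5, #105=7, #103=8. Nearest is #104 (4).
From #104: distances to unvisited — #101=6, #105=8, #103=9. Nearest is #101 (6).
From #101: distances to unvisited — #105=2, #103=3. Nearest is #105 (2).
From #105: distances to unvisited — #103=1. Nearest is #103 (1).
Return #103→Depot: 10.
Total = 2 + 4 + 6 + 2 + 1 + 10 = 25.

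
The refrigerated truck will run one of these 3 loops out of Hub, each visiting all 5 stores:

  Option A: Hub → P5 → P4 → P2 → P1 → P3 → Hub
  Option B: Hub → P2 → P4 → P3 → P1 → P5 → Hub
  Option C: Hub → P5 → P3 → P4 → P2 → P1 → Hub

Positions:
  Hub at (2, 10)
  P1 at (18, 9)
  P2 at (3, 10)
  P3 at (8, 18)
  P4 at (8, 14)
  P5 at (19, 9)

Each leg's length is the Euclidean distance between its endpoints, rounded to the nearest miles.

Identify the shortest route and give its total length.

Shortest is Option B, total 42 miles.

Option A: 17 + 12 + 6 + 15 + 13 + 10 = 73
Option B: 1 + 6 + 4 + 13 + 1 + 17 = 42
Option C: 17 + 14 + 4 + 6 + 15 + 16 = 72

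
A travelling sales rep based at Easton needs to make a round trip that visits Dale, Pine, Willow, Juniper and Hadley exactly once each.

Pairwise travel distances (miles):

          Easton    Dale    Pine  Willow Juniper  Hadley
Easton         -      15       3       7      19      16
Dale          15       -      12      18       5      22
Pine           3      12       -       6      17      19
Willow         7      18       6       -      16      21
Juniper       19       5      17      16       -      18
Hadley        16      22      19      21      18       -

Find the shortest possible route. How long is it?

There are 60 distinct closed tours to check (reversals are equivalent).
Easton→Dale→Pine→Willow→Juniper→Hadley→Easton: 15+12+6+16+18+16 = 83
Easton→Dale→Pine→Willow→Hadley→Juniper→Easton: 15+12+6+21+18+19 = 91
Easton→Dale→Pine→Juniper→Willow→Hadley→Easton: 15+12+17+16+21+16 = 97
Easton→Dale→Pine→Juniper→Hadley→Willow→Easton: 15+12+17+18+21+7 = 90
Easton→Dale→Pine→Hadley→Willow→Juniper→Easton: 15+12+19+21+16+19 = 102
Easton→Dale→Pine→Hadley→Juniper→Willow→Easton: 15+12+19+18+16+7 = 87
Easton→Dale→Willow→Pine→Juniper→Hadley→Easton: 15+18+6+17+18+16 = 90
Easton→Dale→Willow→Pine→Hadley→Juniper→Easton: 15+18+6+19+18+19 = 95
Easton→Dale→Willow→Juniper→Pine→Hadley→Easton: 15+18+16+17+19+16 = 101
Easton→Dale→Willow→Juniper→Hadley→Pine→Easton: 15+18+16+18+19+3 = 89
Easton→Dale→Willow→Hadley→Pine→Juniper→Easton: 15+18+21+19+17+19 = 109
Easton→Dale→Willow→Hadley→Juniper→Pine→Easton: 15+18+21+18+17+3 = 92
Easton→Dale→Juniper→Pine→Willow→Hadley→Easton: 15+5+17+6+21+16 = 80
Easton→Dale→Juniper→Pine→Hadley→Willow→Easton: 15+5+17+19+21+7 = 84
… (46 more)
Easton→Willow→Pine→Dale→Juniper→Hadley→Easton: 7+6+12+5+18+16 = 64  ← best
The minimum is 64.
One optimal route: Easton → Willow → Pine → Dale → Juniper → Hadley → Easton (or its reverse).

Shortest round trip = 64 miles.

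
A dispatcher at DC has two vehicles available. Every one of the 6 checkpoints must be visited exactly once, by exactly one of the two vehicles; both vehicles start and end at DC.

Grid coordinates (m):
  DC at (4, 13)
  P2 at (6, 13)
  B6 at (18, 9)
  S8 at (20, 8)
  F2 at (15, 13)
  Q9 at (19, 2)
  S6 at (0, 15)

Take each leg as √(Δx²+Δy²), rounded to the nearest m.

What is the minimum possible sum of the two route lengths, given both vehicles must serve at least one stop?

Try each way of splitting the stops between the two vehicles (each non-empty) and, for each split, find the best tour for each vehicle:
  {P2} + {B6, S8, F2, Q9, S6}: 4 + 51 = 55
  {B6} + {P2, S8, F2, Q9, S6}: 30 + 51 = 81
  {P2, B6} + {S8, F2, Q9, S6}: 30 + 51 = 81
  {S8} + {P2, B6, F2, Q9, S6}: 34 + 50 = 84
  {P2, S8} + {B6, F2, Q9, S6}: 34 + 50 = 84
  {B6, S8} + {P2, F2, Q9, S6}: 34 + 50 = 84
  … (31 splits in total)
  {P2, B6, S8, F2, Q9} + {S6}: 43 + 8 = 51  ← best
Best: vehicle 1 DC → P2 → F2 → B6 → S8 → Q9 → DC = 43; vehicle 2 DC → S6 → DC = 8; combined 51.

Minimum combined distance: 51 m.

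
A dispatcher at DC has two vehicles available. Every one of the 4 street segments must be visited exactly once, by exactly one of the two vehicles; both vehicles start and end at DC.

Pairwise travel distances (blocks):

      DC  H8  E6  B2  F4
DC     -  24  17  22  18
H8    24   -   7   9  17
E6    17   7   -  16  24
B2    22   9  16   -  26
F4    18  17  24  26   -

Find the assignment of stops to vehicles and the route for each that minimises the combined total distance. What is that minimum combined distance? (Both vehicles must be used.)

There are 2^3 − 1 = 7 ways to divide the 4 stops into two non-empty groups. For each, the best each vehicle can do is its own shortest tour through its group:
  {H8} + {E6, B2, F4}: 48 + 77 = 125
  {E6} + {H8, B2, F4}: 34 + 66 = 100
  {H8, E6} + {B2, F4}: 48 + 66 = 114
  {B2} + {H8, E6, F4}: 44 + 59 = 103
  {H8, B2} + {E6, F4}: 55 + 59 = 114
  {E6, B2} + {H8, F4}: 55 + 59 = 114
  … (7 splits in total)
  {H8, E6, B2} + {F4}: 55 + 36 = 91  ← best
Best: vehicle 1 DC → E6 → H8 → B2 → DC = 55; vehicle 2 DC → F4 → DC = 36; combined 91.

Minimum combined distance: 91 blocks.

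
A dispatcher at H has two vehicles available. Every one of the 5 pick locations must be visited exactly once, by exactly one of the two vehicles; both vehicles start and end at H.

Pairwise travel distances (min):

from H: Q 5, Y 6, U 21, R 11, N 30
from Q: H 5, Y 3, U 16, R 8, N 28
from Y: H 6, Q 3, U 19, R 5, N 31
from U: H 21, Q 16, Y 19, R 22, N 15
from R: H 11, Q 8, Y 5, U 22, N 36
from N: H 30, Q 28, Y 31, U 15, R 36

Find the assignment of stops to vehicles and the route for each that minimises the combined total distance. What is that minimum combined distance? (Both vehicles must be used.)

Minimum combined distance: 88 min.

There are 2^4 − 1 = 15 ways to divide the 5 stops into two non-empty groups. For each, the best each vehicle can do is its own shortest tour through its group:
  {Q} + {Y, U, R, N}: 10 + 78 = 88
  {Y} + {Q, U, R, N}: 12 + 80 = 92
  {Q, Y} + {U, R, N}: 14 + 78 = 92
  {U} + {Q, Y, R, N}: 42 + 77 = 119
  {Q, U} + {Y, R, N}: 42 + 77 = 119
  {Y, U} + {Q, R, N}: 46 + 77 = 123
  … (15 splits in total)
Best: vehicle 1 H → Q → H = 10; vehicle 2 H → Y → R → U → N → H = 78; combined 88.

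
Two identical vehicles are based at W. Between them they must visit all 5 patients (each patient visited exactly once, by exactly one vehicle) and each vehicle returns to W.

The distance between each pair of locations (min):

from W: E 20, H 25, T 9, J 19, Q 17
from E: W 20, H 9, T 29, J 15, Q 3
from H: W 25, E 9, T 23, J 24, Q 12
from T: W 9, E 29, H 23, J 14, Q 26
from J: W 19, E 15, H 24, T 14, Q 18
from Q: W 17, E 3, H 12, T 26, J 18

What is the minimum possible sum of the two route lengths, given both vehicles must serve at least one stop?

Minimum combined distance: 90 min.

Try each way of splitting the stops between the two vehicles (each non-empty) and, for each split, find the best tour for each vehicle:
  {E} + {H, T, J, Q}: 40 + 76 = 116
  {H} + {E, T, J, Q}: 50 + 58 = 108
  {E, H} + {T, J, Q}: 54 + 58 = 112
  {T} + {E, H, J, Q}: 18 + 72 = 90
  {E, T} + {H, J, Q}: 58 + 72 = 130
  {H, T} + {E, J, Q}: 57 + 54 = 111
  … (15 splits in total)
Best: vehicle 1 W → T → W = 18; vehicle 2 W → J → E → H → Q → W = 72; combined 90.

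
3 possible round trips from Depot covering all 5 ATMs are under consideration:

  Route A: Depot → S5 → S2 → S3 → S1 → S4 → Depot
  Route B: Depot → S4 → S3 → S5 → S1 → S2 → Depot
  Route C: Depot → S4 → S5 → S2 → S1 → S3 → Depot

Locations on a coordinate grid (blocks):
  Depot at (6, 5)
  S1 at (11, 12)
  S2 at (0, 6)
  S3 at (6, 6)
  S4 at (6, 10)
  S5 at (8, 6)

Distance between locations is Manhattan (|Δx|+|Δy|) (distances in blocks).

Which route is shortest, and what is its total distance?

Route A: 3 + 8 + 6 + 11 + 7 + 5 = 40
Route B: 5 + 4 + 2 + 9 + 17 + 7 = 44
Route C: 5 + 6 + 8 + 17 + 11 + 1 = 48

40 blocks — Route A is the shortest.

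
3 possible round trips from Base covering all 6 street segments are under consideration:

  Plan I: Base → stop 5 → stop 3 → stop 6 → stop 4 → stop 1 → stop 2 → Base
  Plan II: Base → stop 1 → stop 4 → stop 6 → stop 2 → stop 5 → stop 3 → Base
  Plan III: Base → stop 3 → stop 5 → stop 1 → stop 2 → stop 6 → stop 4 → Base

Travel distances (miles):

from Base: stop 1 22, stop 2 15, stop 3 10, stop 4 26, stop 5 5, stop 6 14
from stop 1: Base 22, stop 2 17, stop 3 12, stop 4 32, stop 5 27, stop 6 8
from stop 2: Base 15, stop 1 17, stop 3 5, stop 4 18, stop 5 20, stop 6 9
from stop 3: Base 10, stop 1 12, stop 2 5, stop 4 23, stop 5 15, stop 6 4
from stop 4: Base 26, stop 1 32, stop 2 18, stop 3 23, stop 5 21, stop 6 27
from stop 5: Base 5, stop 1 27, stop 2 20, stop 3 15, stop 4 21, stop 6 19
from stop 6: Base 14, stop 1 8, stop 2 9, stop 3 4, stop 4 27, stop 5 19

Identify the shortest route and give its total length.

Shortest is Plan I, total 115 miles.

Plan I: 5 + 15 + 4 + 27 + 32 + 17 + 15 = 115
Plan II: 22 + 32 + 27 + 9 + 20 + 15 + 10 = 135
Plan III: 10 + 15 + 27 + 17 + 9 + 27 + 26 = 131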